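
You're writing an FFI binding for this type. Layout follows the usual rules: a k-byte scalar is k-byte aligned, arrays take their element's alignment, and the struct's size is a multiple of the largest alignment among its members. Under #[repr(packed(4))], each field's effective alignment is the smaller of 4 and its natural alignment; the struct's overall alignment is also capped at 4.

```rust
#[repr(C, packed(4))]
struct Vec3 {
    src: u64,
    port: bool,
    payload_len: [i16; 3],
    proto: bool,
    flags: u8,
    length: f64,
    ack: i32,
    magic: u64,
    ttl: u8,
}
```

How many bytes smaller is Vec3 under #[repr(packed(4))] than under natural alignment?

natural layout:
  @0: src [8B, align 8] → 8
  @8: port [1B, align 1] → 9
  +1 pad (align 2)
  @10: payload_len [6B, align 2] → 16
  @16: proto [1B, align 1] → 17
  @17: flags [1B, align 1] → 18
  +6 pad (align 8)
  @24: length [8B, align 8] → 32
  @32: ack [4B, align 4] → 36
  +4 pad (align 8)
  @40: magic [8B, align 8] → 48
  @48: ttl [1B, align 1] → 49
  +7 tail pad (align 8)
  size 56, align 8
packed(4) layout:
  @0: src [8B, align 4] → 8
  @8: port [1B, align 1] → 9
  +1 pad (align 2)
  @10: payload_len [6B, align 2] → 16
  @16: proto [1B, align 1] → 17
  @17: flags [1B, align 1] → 18
  +2 pad (align 4)
  @20: length [8B, align 4] → 28
  @28: ack [4B, align 4] → 32
  @32: magic [8B, align 4] → 40
  @40: ttl [1B, align 1] → 41
  +3 tail pad (align 4)
  size 44, align 4
56 − 44 = 12

12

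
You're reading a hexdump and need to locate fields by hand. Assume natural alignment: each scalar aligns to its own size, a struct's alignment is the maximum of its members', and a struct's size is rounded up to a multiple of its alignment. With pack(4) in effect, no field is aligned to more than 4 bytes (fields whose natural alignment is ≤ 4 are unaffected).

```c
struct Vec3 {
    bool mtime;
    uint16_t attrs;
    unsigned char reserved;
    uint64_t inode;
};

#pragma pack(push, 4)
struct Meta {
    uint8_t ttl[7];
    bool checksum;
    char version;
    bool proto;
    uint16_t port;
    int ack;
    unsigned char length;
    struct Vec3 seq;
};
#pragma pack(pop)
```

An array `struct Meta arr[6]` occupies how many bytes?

216

Vec3: mtime at 0 (size 1, align 1) → ends 1; pad 1 to align 2 for attrs; attrs at 2 (size 2, align 2) → ends 4; reserved at 4 (size 1, align 1) → ends 5; pad 3 to align 8 for inode; inode at 8 (size 8, align 8) → ends 16; total 16 bytes, alignment 8
ttl at 0 (size 7, align 1) → ends 7
checksum at 7 (size 1, align 1) → ends 8
version at 8 (size 1, align 1) → ends 9
proto at 9 (size 1, align 1) → ends 10
port at 10 (size 2, align 2) → ends 12
ack at 12 (size 4, align 4) → ends 16
length at 16 (size 1, align 1) → ends 17
pad 3 to align 4 for seq
seq at 20 (size 16, align 4) → ends 36
total 36 bytes, alignment 4
array of 6: 6 × 36 = 216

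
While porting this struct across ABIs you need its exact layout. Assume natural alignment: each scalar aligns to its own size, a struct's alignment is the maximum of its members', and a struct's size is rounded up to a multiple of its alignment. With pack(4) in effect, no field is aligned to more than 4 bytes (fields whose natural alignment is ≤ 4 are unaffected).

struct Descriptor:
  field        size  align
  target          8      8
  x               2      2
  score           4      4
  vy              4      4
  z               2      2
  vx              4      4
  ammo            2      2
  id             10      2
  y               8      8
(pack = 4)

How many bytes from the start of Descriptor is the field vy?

0..8  target  (8B, 4-aligned)
8..10  x  (2B, 2-aligned)
10..12  -- padding (2B)
12..16  score  (4B, 4-aligned)
16..20  vy  (4B, 4-aligned)

16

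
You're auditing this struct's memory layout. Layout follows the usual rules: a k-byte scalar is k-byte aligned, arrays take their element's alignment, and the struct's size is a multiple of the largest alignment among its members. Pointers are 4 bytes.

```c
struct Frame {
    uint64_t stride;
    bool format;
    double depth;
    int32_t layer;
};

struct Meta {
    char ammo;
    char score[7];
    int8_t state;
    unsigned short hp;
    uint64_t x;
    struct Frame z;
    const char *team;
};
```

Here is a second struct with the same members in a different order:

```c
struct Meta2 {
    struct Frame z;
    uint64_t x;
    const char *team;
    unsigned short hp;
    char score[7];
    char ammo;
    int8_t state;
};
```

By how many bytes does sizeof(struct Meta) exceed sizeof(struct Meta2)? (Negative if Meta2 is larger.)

Frame: stride at 0 (size 8, align 8) → ends 8; format at 8 (size 1, align 1) → ends 9; pad 7 to align 8 for depth; depth at 16 (size 8, align 8) → ends 24; layer at 24 (size 4, align 4) → ends 28; tail pad 4 to reach multiple of 8; total 32 bytes, alignment 8
ammo at 0 (size 1, align 1) → ends 1
score at 1 (size 7, align 1) → ends 8
state at 8 (size 1, align 1) → ends 9
pad 1 to align 2 for hp
hp at 10 (size 2, align 2) → ends 12
pad 4 to align 8 for x
x at 16 (size 8, align 8) → ends 24
z at 24 (size 32, align 8) → ends 56
team at 56 (size 4, align 4) → ends 60
tail pad 4 to reach multiple of 8
total 64 bytes, alignment 8
— Meta2 —
z at 0 (size 32, align 8) → ends 32
x at 32 (size 8, align 8) → ends 40
team at 40 (size 4, align 4) → ends 44
hp at 44 (size 2, align 2) → ends 46
score at 46 (size 7, align 1) → ends 53
ammo at 53 (size 1, align 1) → ends 54
state at 54 (size 1, align 1) → ends 55
tail pad 1 to reach multiple of 8
total 56 bytes, alignment 8
64 − 56 = 8

8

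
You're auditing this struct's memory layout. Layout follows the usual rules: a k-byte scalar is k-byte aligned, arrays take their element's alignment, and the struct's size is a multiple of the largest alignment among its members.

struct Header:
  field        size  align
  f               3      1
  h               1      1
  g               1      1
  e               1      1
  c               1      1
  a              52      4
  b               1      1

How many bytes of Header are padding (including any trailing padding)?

4

@0: f [3B, align 1] → 3
@3: h [1B, align 1] → 4
@4: g [1B, align 1] → 5
@5: e [1B, align 1] → 6
@6: c [1B, align 1] → 7
+1 pad (align 4)
@8: a [52B, align 4] → 60
@60: b [1B, align 1] → 61
+3 tail pad (align 4)
size 64, align 4
data bytes 60, size 64 → padding 4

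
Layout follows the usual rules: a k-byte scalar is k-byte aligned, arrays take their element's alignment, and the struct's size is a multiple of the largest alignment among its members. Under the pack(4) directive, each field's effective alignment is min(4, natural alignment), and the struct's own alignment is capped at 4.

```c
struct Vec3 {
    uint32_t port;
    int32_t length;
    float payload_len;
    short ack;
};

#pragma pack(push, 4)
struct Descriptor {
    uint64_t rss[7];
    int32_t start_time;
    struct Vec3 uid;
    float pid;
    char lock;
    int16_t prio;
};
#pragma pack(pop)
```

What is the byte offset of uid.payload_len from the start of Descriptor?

68

Vec3: @0: port [4B, align 4] → 4; @4: length [4B, align 4] → 8; @8: payload_len [4B, align 4] → 12; @12: ack [2B, align 2] → 14; +2 tail pad (align 4); size 16, align 4
@0: rss [56B, align 4] → 56
@56: start_time [4B, align 4] → 60
@60: uid [16B, align 4] → 76
within Vec3: payload_len at 8
60 + 8 = 68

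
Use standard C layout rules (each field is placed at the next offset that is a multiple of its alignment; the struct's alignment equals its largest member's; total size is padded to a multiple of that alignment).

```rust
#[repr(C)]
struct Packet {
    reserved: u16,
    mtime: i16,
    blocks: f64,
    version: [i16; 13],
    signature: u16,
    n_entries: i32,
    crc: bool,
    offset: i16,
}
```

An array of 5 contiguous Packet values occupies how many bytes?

0..2  reserved  (2B, 2-aligned)
2..4  mtime  (2B, 2-aligned)
4..8  -- padding (4B)
8..16  blocks  (8B, 8-aligned)
16..42  version  (26B, 2-aligned)
42..44  signature  (2B, 2-aligned)
44..48  n_entries  (4B, 4-aligned)
48..49  crc  (1B, 1-aligned)
49..50  -- padding (1B)
50..52  offset  (2B, 2-aligned)
52..56  -- tail padding (4B)
sizeof = 56, alignof = 8
array of 5: 5 × 56 = 280

280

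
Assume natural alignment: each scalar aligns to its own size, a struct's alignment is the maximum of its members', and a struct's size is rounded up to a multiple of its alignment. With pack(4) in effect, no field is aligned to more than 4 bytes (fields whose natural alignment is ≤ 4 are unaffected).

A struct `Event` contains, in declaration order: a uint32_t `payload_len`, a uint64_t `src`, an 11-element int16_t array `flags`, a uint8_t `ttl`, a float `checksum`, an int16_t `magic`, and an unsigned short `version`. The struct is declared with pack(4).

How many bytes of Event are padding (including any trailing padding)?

payload_len at 0 (size 4, align 4) → ends 4
src at 4 (size 8, align 4) → ends 12
flags at 12 (size 22, align 2) → ends 34
ttl at 34 (size 1, align 1) → ends 35
pad 1 to align 4 for checksum
checksum at 36 (size 4, align 4) → ends 40
magic at 40 (size 2, align 2) → ends 42
version at 42 (size 2, align 2) → ends 44
total 44 bytes, alignment 4
data bytes 43, size 44 → padding 1

1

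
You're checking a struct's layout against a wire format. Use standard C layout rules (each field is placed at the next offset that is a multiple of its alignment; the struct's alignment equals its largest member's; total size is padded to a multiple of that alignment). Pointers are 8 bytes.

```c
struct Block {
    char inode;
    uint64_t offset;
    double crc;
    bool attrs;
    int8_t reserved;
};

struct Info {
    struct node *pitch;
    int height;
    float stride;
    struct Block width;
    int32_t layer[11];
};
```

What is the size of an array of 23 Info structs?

Block: 0..1  inode  (1B, 1-aligned); 1..8  -- padding (7B); 8..16  offset  (8B, 8-aligned); 16..24  crc  (8B, 8-aligned); 24..25  attrs  (1B, 1-aligned); 25..26  reserved  (1B, 1-aligned); 26..32  -- tail padding (6B); sizeof = 32, alignof = 8
0..8  pitch  (8B, 8-aligned)
8..12  height  (4B, 4-aligned)
12..16  stride  (4B, 4-aligned)
16..48  width  (32B, 8-aligned)
48..92  layer  (44B, 4-aligned)
92..96  -- tail padding (4B)
sizeof = 96, alignof = 8
array of 23: 23 × 96 = 2208

2208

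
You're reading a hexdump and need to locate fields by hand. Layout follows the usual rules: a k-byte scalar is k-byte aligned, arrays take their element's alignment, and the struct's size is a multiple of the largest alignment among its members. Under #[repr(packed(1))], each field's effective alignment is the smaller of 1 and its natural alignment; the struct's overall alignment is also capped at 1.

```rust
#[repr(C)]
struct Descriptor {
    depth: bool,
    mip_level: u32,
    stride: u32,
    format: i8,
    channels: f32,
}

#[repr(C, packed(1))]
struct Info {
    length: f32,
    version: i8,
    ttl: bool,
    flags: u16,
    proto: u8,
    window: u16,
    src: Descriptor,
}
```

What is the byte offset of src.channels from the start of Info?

Descriptor: 0..1  depth  (1B, 1-aligned); 1..4  -- padding (3B); 4..8  mip_level  (4B, 4-aligned); 8..12  stride  (4B, 4-aligned); 12..13  format  (1B, 1-aligned); 13..16  -- padding (3B); 16..20  channels  (4B, 4-aligned); sizeof = 20, alignof = 4
0..4  length  (4B, 1-aligned)
4..5  version  (1B, 1-aligned)
5..6  ttl  (1B, 1-aligned)
6..8  flags  (2B, 1-aligned)
8..9  proto  (1B, 1-aligned)
9..11  window  (2B, 1-aligned)
11..31  src  (20B, 1-aligned)
within Descriptor: channels at 16
11 + 16 = 27

27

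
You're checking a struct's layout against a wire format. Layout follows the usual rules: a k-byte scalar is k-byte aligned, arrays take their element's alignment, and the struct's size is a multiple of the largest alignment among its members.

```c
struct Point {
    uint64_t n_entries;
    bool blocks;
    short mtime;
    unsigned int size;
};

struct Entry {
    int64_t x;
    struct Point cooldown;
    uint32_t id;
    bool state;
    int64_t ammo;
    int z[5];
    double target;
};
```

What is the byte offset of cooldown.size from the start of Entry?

Point: n_entries at 0 (size 8, align 8) → ends 8; blocks at 8 (size 1, align 1) → ends 9; pad 1 to align 2 for mtime; mtime at 10 (size 2, align 2) → ends 12; size at 12 (size 4, align 4) → ends 16; total 16 bytes, alignment 8
x at 0 (size 8, align 8) → ends 8
cooldown at 8 (size 16, align 8) → ends 24
within Point: size at 12
8 + 12 = 20

20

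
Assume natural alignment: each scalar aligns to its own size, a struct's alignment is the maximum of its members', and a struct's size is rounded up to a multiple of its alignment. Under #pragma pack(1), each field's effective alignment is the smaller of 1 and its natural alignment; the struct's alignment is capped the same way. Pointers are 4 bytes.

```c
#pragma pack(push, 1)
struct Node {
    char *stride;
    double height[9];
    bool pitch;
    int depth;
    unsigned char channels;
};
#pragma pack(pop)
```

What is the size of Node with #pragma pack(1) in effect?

82

0..4  stride  (4B, 1-aligned)
4..76  height  (72B, 1-aligned)
76..77  pitch  (1B, 1-aligned)
77..81  depth  (4B, 1-aligned)
81..82  channels  (1B, 1-aligned)
sizeof = 82, alignof = 1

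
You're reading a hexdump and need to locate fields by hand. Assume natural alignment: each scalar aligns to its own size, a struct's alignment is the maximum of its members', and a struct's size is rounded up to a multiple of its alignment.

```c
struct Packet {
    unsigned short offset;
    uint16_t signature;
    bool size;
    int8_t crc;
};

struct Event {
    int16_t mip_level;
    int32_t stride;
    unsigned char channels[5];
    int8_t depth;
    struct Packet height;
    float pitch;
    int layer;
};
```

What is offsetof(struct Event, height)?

Packet: offset at 0 (size 2, align 2) → ends 2; signature at 2 (size 2, align 2) → ends 4; size at 4 (size 1, align 1) → ends 5; crc at 5 (size 1, align 1) → ends 6; total 6 bytes, alignment 2
mip_level at 0 (size 2, align 2) → ends 2
pad 2 to align 4 for stride
stride at 4 (size 4, align 4) → ends 8
channels at 8 (size 5, align 1) → ends 13
depth at 13 (size 1, align 1) → ends 14
height at 14 (size 6, align 2) → ends 20

14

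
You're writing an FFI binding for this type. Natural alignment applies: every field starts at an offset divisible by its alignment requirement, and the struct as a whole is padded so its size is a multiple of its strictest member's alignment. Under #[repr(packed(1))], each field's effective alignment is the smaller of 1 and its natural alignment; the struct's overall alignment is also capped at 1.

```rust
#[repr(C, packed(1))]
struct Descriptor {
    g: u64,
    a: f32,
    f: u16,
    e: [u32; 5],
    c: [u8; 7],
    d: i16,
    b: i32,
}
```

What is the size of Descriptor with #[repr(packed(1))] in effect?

@0: g [8B, align 1] → 8
@8: a [4B, align 1] → 12
@12: f [2B, align 1] → 14
@14: e [20B, align 1] → 34
@34: c [7B, align 1] → 41
@41: d [2B, align 1] → 43
@43: b [4B, align 1] → 47
size 47, align 1

47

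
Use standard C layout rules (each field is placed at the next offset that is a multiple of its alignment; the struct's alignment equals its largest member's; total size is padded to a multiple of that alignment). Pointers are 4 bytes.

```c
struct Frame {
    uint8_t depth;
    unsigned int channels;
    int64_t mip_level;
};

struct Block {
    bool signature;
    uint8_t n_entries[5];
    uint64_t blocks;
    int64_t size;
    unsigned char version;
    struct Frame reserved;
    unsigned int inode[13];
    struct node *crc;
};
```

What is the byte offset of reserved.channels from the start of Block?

Frame: @0: depth [1B, align 1] → 1; +3 pad (align 4); @4: channels [4B, align 4] → 8; @8: mip_level [8B, align 8] → 16; size 16, align 8
@0: signature [1B, align 1] → 1
@1: n_entries [5B, align 1] → 6
+2 pad (align 8)
@8: blocks [8B, align 8] → 16
@16: size [8B, align 8] → 24
@24: version [1B, align 1] → 25
+7 pad (align 8)
@32: reserved [16B, align 8] → 48
within Frame: channels at 4
32 + 4 = 36

36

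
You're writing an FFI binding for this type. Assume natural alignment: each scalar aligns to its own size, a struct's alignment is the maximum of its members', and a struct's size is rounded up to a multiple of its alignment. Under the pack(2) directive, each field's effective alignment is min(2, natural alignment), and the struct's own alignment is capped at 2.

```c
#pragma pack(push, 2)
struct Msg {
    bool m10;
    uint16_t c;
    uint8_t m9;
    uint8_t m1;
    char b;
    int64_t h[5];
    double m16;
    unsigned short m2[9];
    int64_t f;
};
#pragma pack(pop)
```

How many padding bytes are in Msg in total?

0..1  m10  (1B, 1-aligned)
1..2  -- padding (1B)
2..4  c  (2B, 2-aligned)
4..5  m9  (1B, 1-aligned)
5..6  m1  (1B, 1-aligned)
6..7  b  (1B, 1-aligned)
7..8  -- padding (1B)
8..48  h  (40B, 2-aligned)
48..56  m16  (8B, 2-aligned)
56..74  m2  (18B, 2-aligned)
74..82  f  (8B, 2-aligned)
sizeof = 82, alignof = 2
data bytes 80, size 82 → padding 2

2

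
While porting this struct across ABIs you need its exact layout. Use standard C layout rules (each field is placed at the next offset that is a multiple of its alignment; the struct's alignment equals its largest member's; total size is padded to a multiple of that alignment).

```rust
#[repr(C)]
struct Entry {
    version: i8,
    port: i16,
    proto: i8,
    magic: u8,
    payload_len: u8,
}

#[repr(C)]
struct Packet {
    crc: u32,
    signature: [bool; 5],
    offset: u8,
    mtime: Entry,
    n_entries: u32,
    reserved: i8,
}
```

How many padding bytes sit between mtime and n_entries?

Entry: 0..1  version  (1B, 1-aligned); 1..2  -- padding (1B); 2..4  port  (2B, 2-aligned); 4..5  proto  (1B, 1-aligned); 5..6  magic  (1B, 1-aligned); 6..7  payload_len  (1B, 1-aligned); 7..8  -- tail padding (1B); sizeof = 8, alignof = 2
0..4  crc  (4B, 4-aligned)
4..9  signature  (5B, 1-aligned)
9..10  offset  (1B, 1-aligned)
10..18  mtime  (8B, 2-aligned)
18..20  -- padding (2B)
20..24  n_entries  (4B, 4-aligned)

2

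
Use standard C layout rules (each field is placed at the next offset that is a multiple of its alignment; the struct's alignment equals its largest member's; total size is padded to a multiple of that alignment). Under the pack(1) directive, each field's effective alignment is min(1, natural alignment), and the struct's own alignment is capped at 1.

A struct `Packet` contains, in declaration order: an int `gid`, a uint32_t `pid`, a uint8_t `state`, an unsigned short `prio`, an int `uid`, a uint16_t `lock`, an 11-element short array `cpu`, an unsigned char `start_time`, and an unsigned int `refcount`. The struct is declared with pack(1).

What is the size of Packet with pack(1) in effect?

gid at 0 (size 4, align 1) → ends 4
pid at 4 (size 4, align 1) → ends 8
state at 8 (size 1, align 1) → ends 9
prio at 9 (size 2, align 1) → ends 11
uid at 11 (size 4, align 1) → ends 15
lock at 15 (size 2, align 1) → ends 17
cpu at 17 (size 22, align 1) → ends 39
start_time at 39 (size 1, align 1) → ends 40
refcount at 40 (size 4, align 1) → ends 44
total 44 bytes, alignment 1

44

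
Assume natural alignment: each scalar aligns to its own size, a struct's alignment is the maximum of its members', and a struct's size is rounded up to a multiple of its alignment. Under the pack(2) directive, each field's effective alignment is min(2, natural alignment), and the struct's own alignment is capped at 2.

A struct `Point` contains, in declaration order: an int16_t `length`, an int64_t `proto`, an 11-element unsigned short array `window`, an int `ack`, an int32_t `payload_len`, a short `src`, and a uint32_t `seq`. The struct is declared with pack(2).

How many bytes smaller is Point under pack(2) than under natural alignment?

natural layout:
  @0: length [2B, align 2] → 2
  +6 pad (align 8)
  @8: proto [8B, align 8] → 16
  @16: window [22B, align 2] → 38
  +2 pad (align 4)
  @40: ack [4B, align 4] → 44
  @44: payload_len [4B, align 4] → 48
  @48: src [2B, align 2] → 50
  +2 pad (align 4)
  @52: seq [4B, align 4] → 56
  size 56, align 8
packed(2) layout:
  @0: length [2B, align 2] → 2
  @2: proto [8B, align 2] → 10
  @10: window [22B, align 2] → 32
  @32: ack [4B, align 2] → 36
  @36: payload_len [4B, align 2] → 40
  @40: src [2B, align 2] → 42
  @42: seq [4B, align 2] → 46
  size 46, align 2
56 − 46 = 10

10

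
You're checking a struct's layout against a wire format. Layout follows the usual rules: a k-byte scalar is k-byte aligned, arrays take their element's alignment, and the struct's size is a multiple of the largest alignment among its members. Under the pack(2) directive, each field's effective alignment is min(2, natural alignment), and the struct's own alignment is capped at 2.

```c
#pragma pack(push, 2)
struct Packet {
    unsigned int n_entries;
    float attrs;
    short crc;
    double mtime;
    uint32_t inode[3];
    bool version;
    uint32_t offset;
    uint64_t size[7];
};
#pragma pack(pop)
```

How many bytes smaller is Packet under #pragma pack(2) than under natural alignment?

natural layout:
  0..4  n_entries  (4B, 4-aligned)
  4..8  attrs  (4B, 4-aligned)
  8..10  crc  (2B, 2-aligned)
  10..16  -- padding (6B)
  16..24  mtime  (8B, 8-aligned)
  24..36  inode  (12B, 4-aligned)
  36..37  version  (1B, 1-aligned)
  37..40  -- padding (3B)
  40..44  offset  (4B, 4-aligned)
  44..48  -- padding (4B)
  48..104  size  (56B, 8-aligned)
  sizeof = 104, alignof = 8
packed(2) layout:
  0..4  n_entries  (4B, 2-aligned)
  4..8  attrs  (4B, 2-aligned)
  8..10  crc  (2B, 2-aligned)
  10..18  mtime  (8B, 2-aligned)
  18..30  inode  (12B, 2-aligned)
  30..31  version  (1B, 1-aligned)
  31..32  -- padding (1B)
  32..36  offset  (4B, 2-aligned)
  36..92  size  (56B, 2-aligned)
  sizeof = 92, alignof = 2
104 − 92 = 12

12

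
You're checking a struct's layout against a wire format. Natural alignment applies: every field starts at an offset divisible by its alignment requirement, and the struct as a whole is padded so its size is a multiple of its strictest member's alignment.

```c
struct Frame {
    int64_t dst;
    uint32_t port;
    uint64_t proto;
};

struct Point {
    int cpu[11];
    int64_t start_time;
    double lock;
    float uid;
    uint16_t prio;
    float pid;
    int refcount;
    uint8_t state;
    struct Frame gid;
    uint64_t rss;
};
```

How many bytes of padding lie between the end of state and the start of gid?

7

Frame: 0..8  dst  (8B, 8-aligned); 8..12  port  (4B, 4-aligned); 12..16  -- padding (4B); 16..24  proto  (8B, 8-aligned); sizeof = 24, alignof = 8
0..44  cpu  (44B, 4-aligned)
44..48  -- padding (4B)
48..56  start_time  (8B, 8-aligned)
56..64  lock  (8B, 8-aligned)
64..68  uid  (4B, 4-aligned)
68..70  prio  (2B, 2-aligned)
70..72  -- padding (2B)
72..76  pid  (4B, 4-aligned)
76..80  refcount  (4B, 4-aligned)
80..81  state  (1B, 1-aligned)
81..88  -- padding (7B)
88..112  gid  (24B, 8-aligned)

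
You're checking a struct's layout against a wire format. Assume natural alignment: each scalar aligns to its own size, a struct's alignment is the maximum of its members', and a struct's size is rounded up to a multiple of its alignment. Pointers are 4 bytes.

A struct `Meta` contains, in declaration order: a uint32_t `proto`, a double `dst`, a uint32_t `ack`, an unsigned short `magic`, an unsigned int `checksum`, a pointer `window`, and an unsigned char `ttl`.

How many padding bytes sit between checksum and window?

@0: proto [4B, align 4] → 4
+4 pad (align 8)
@8: dst [8B, align 8] → 16
@16: ack [4B, align 4] → 20
@20: magic [2B, align 2] → 22
+2 pad (align 4)
@24: checksum [4B, align 4] → 28
@28: window [4B, align 4] → 32

0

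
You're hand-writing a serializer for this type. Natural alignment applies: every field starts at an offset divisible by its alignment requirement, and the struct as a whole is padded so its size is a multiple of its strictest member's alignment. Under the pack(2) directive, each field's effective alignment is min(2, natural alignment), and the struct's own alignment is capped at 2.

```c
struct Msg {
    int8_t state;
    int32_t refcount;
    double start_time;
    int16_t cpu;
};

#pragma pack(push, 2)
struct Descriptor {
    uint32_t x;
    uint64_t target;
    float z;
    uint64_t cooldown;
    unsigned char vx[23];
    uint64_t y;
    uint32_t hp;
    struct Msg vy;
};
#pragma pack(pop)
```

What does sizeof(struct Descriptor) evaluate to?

84 bytes

Msg: @0: state [1B, align 1] → 1; +3 pad (align 4); @4: refcount [4B, align 4] → 8; @8: start_time [8B, align 8] → 16; @16: cpu [2B, align 2] → 18; +6 tail pad (align 8); size 24, align 8
@0: x [4B, align 2] → 4
@4: target [8B, align 2] → 12
@12: z [4B, align 2] → 16
@16: cooldown [8B, align 2] → 24
@24: vx [23B, align 1] → 47
+1 pad (align 2)
@48: y [8B, align 2] → 56
@56: hp [4B, align 2] → 60
@60: vy [24B, align 2] → 84
size 84, align 2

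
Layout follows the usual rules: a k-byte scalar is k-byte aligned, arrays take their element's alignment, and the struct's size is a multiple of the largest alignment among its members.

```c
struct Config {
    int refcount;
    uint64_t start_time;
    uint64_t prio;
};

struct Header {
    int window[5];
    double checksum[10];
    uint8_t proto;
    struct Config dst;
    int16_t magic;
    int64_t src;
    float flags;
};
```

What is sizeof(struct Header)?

Config: 0..4  refcount  (4B, 4-aligned); 4..8  -- padding (4B); 8..16  start_time  (8B, 8-aligned); 16..24  prio  (8B, 8-aligned); sizeof = 24, alignof = 8
0..20  window  (20B, 4-aligned)
20..24  -- padding (4B)
24..104  checksum  (80B, 8-aligned)
104..105  proto  (1B, 1-aligned)
105..112  -- padding (7B)
112..136  dst  (24B, 8-aligned)
136..138  magic  (2B, 2-aligned)
138..144  -- padding (6B)
144..152  src  (8B, 8-aligned)
152..156  flags  (4B, 4-aligned)
156..160  -- tail padding (4B)
sizeof = 160, alignof = 8

160 bytes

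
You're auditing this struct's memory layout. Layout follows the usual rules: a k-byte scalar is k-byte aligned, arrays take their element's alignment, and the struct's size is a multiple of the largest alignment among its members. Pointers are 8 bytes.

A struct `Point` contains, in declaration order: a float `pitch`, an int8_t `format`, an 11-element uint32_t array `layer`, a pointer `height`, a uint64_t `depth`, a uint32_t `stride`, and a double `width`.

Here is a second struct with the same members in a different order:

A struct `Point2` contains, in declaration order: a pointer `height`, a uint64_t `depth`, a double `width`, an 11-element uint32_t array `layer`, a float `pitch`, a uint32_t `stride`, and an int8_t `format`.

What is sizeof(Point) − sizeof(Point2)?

pitch at 0 (size 4, align 4) → ends 4
format at 4 (size 1, align 1) → ends 5
pad 3 to align 4 for layer
layer at 8 (size 44, align 4) → ends 52
pad 4 to align 8 for height
height at 56 (size 8, align 8) → ends 64
depth at 64 (size 8, align 8) → ends 72
stride at 72 (size 4, align 4) → ends 76
pad 4 to align 8 for width
width at 80 (size 8, align 8) → ends 88
total 88 bytes, alignment 8
— Point2 —
height at 0 (size 8, align 8) → ends 8
depth at 8 (size 8, align 8) → ends 16
width at 16 (size 8, align 8) → ends 24
layer at 24 (size 44, align 4) → ends 68
pitch at 68 (size 4, align 4) → ends 72
stride at 72 (size 4, align 4) → ends 76
format at 76 (size 1, align 1) → ends 77
tail pad 3 to reach multiple of 8
total 80 bytes, alignment 8
88 − 80 = 8

8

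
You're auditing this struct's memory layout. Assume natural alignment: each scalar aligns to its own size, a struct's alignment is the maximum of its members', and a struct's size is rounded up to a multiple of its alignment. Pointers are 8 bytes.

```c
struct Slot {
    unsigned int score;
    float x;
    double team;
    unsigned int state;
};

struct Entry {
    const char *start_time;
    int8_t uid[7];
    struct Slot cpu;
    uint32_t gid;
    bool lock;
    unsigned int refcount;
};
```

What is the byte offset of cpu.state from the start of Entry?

32

Slot: score at 0 (size 4, align 4) → ends 4; x at 4 (size 4, align 4) → ends 8; team at 8 (size 8, align 8) → ends 16; state at 16 (size 4, align 4) → ends 20; tail pad 4 to reach multiple of 8; total 24 bytes, alignment 8
start_time at 0 (size 8, align 8) → ends 8
uid at 8 (size 7, align 1) → ends 15
pad 1 to align 8 for cpu
cpu at 16 (size 24, align 8) → ends 40
within Slot: state at 16
16 + 16 = 32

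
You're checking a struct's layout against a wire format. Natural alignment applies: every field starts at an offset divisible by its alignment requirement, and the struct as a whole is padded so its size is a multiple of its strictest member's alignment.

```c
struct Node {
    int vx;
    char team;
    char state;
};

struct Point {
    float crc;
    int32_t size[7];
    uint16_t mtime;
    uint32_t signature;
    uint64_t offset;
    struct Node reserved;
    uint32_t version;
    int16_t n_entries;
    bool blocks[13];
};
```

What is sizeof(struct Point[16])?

1280

Node: 0..4  vx  (4B, 4-aligned); 4..5  team  (1B, 1-aligned); 5..6  state  (1B, 1-aligned); 6..8  -- tail padding (2B); sizeof = 8, alignof = 4
0..4  crc  (4B, 4-aligned)
4..32  size  (28B, 4-aligned)
32..34  mtime  (2B, 2-aligned)
34..36  -- padding (2B)
36..40  signature  (4B, 4-aligned)
40..48  offset  (8B, 8-aligned)
48..56  reserved  (8B, 4-aligned)
56..60  version  (4B, 4-aligned)
60..62  n_entries  (2B, 2-aligned)
62..75  blocks  (13B, 1-aligned)
75..80  -- tail padding (5B)
sizeof = 80, alignof = 8
array of 16: 16 × 80 = 1280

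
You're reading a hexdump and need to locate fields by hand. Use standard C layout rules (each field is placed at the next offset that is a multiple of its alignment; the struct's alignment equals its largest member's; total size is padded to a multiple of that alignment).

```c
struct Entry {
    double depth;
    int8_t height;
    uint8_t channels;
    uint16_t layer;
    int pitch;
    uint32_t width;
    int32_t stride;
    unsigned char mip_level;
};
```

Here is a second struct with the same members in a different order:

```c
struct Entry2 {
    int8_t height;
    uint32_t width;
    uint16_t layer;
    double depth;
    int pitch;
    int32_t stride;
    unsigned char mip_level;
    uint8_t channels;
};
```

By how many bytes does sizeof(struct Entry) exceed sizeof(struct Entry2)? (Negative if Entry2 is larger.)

-8

@0: depth [8B, align 8] → 8
@8: height [1B, align 1] → 9
@9: channels [1B, align 1] → 10
@10: layer [2B, align 2] → 12
@12: pitch [4B, align 4] → 16
@16: width [4B, align 4] → 20
@20: stride [4B, align 4] → 24
@24: mip_level [1B, align 1] → 25
+7 tail pad (align 8)
size 32, align 8
— Entry2 —
@0: height [1B, align 1] → 1
+3 pad (align 4)
@4: width [4B, align 4] → 8
@8: layer [2B, align 2] → 10
+6 pad (align 8)
@16: depth [8B, align 8] → 24
@24: pitch [4B, align 4] → 28
@28: stride [4B, align 4] → 32
@32: mip_level [1B, align 1] → 33
@33: channels [1B, align 1] → 34
+6 tail pad (align 8)
size 40, align 8
32 − 40 = -8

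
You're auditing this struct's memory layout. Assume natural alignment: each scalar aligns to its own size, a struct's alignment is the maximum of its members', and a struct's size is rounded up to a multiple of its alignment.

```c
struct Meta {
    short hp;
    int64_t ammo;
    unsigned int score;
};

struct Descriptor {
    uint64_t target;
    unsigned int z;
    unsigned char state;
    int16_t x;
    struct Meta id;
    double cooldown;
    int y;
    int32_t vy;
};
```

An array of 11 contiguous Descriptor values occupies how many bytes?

Meta: hp at 0 (size 2, align 2) → ends 2; pad 6 to align 8 for ammo; ammo at 8 (size 8, align 8) → ends 16; score at 16 (size 4, align 4) → ends 20; tail pad 4 to reach multiple of 8; total 24 bytes, alignment 8
target at 0 (size 8, align 8) → ends 8
z at 8 (size 4, align 4) → ends 12
state at 12 (size 1, align 1) → ends 13
pad 1 to align 2 for x
x at 14 (size 2, align 2) → ends 16
id at 16 (size 24, align 8) → ends 40
cooldown at 40 (size 8, align 8) → ends 48
y at 48 (size 4, align 4) → ends 52
vy at 52 (size 4, align 4) → ends 56
total 56 bytes, alignment 8
array of 11: 11 × 56 = 616

616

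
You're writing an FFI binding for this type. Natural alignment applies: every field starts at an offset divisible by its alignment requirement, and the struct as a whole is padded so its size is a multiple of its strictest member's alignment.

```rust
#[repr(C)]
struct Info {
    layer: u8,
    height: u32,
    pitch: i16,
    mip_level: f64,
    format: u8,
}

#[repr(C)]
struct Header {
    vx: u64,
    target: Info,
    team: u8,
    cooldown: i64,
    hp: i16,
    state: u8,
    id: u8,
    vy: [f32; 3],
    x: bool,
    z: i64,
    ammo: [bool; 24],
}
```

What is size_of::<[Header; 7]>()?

784

Info: 0..1  layer  (1B, 1-aligned); 1..4  -- padding (3B); 4..8  height  (4B, 4-aligned); 8..10  pitch  (2B, 2-aligned); 10..16  -- padding (6B); 16..24  mip_level  (8B, 8-aligned); 24..25  format  (1B, 1-aligned); 25..32  -- tail padding (7B); sizeof = 32, alignof = 8
0..8  vx  (8B, 8-aligned)
8..40  target  (32B, 8-aligned)
40..41  team  (1B, 1-aligned)
41..48  -- padding (7B)
48..56  cooldown  (8B, 8-aligned)
56..58  hp  (2B, 2-aligned)
58..59  state  (1B, 1-aligned)
59..60  id  (1B, 1-aligned)
60..72  vy  (12B, 4-aligned)
72..73  x  (1B, 1-aligned)
73..80  -- padding (7B)
80..88  z  (8B, 8-aligned)
88..112  ammo  (24B, 1-aligned)
sizeof = 112, alignof = 8
array of 7: 7 × 112 = 784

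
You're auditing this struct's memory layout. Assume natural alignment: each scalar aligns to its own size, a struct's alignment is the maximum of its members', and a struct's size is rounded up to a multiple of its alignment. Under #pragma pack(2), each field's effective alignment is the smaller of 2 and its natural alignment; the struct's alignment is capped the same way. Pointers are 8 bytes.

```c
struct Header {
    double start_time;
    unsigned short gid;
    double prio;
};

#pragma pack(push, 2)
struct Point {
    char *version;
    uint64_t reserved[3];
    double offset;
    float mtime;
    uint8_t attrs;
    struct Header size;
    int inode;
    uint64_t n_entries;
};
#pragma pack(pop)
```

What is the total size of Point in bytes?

Header: start_time at 0 (size 8, align 8) → ends 8; gid at 8 (size 2, align 2) → ends 10; pad 6 to align 8 for prio; prio at 16 (size 8, align 8) → ends 24; total 24 bytes, alignment 8
version at 0 (size 8, align 2) → ends 8
reserved at 8 (size 24, align 2) → ends 32
offset at 32 (size 8, align 2) → ends 40
mtime at 40 (size 4, align 2) → ends 44
attrs at 44 (size 1, align 1) → ends 45
pad 1 to align 2 for size
size at 46 (size 24, align 2) → ends 70
inode at 70 (size 4, align 2) → ends 74
n_entries at 74 (size 8, align 2) → ends 82
total 82 bytes, alignment 2

82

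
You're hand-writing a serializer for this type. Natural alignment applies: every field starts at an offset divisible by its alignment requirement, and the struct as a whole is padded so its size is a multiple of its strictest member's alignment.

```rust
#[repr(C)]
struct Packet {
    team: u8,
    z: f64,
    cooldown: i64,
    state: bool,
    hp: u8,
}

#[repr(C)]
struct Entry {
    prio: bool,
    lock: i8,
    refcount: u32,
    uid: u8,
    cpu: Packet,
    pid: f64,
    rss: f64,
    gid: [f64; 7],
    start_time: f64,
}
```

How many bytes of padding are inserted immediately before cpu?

Packet: 0..1  team  (1B, 1-aligned); 1..8  -- padding (7B); 8..16  z  (8B, 8-aligned); 16..24  cooldown  (8B, 8-aligned); 24..25  state  (1B, 1-aligned); 25..26  hp  (1B, 1-aligned); 26..32  -- tail padding (6B); sizeof = 32, alignof = 8
0..1  prio  (1B, 1-aligned)
1..2  lock  (1B, 1-aligned)
2..4  -- padding (2B)
4..8  refcount  (4B, 4-aligned)
8..9  uid  (1B, 1-aligned)
9..16  -- padding (7B)
16..48  cpu  (32B, 8-aligned)

7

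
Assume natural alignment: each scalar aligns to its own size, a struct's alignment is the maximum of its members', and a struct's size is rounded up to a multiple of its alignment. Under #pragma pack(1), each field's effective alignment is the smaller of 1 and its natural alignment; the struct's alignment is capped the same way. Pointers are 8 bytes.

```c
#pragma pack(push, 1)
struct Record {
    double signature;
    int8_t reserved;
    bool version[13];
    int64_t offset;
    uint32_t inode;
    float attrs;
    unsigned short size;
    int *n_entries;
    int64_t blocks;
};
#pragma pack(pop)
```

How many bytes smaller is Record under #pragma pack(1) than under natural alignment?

8

natural layout:
  0..8  signature  (8B, 8-aligned)
  8..9  reserved  (1B, 1-aligned)
  9..22  version  (13B, 1-aligned)
  22..24  -- padding (2B)
  24..32  offset  (8B, 8-aligned)
  32..36  inode  (4B, 4-aligned)
  36..40  attrs  (4B, 4-aligned)
  40..42  size  (2B, 2-aligned)
  42..48  -- padding (6B)
  48..56  n_entries  (8B, 8-aligned)
  56..64  blocks  (8B, 8-aligned)
  sizeof = 64, alignof = 8
packed(1) layout:
  0..8  signature  (8B, 1-aligned)
  8..9  reserved  (1B, 1-aligned)
  9..22  version  (13B, 1-aligned)
  22..30  offset  (8B, 1-aligned)
  30..34  inode  (4B, 1-aligned)
  34..38  attrs  (4B, 1-aligned)
  38..40  size  (2B, 1-aligned)
  40..48  n_entries  (8B, 1-aligned)
  48..56  blocks  (8B, 1-aligned)
  sizeof = 56, alignof = 1
64 − 56 = 8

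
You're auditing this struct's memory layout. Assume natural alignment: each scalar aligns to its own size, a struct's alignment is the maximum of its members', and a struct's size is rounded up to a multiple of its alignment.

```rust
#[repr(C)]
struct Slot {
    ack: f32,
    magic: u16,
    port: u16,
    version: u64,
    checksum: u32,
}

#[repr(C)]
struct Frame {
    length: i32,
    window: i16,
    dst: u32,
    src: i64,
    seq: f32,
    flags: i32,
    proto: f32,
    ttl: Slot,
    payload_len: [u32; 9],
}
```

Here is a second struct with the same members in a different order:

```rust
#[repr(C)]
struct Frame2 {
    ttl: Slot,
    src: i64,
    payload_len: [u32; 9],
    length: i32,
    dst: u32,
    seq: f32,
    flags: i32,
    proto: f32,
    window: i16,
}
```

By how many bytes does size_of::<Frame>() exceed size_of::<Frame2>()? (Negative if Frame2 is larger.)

Slot: @0: ack [4B, align 4] → 4; @4: magic [2B, align 2] → 6; @6: port [2B, align 2] → 8; @8: version [8B, align 8] → 16; @16: checksum [4B, align 4] → 20; +4 tail pad (align 8); size 24, align 8
@0: length [4B, align 4] → 4
@4: window [2B, align 2] → 6
+2 pad (align 4)
@8: dst [4B, align 4] → 12
+4 pad (align 8)
@16: src [8B, align 8] → 24
@24: seq [4B, align 4] → 28
@28: flags [4B, align 4] → 32
@32: proto [4B, align 4] → 36
+4 pad (align 8)
@40: ttl [24B, align 8] → 64
@64: payload_len [36B, align 4] → 100
+4 tail pad (align 8)
size 104, align 8
— Frame2 —
@0: ttl [24B, align 8] → 24
@24: src [8B, align 8] → 32
@32: payload_len [36B, align 4] → 68
@68: length [4B, align 4] → 72
@72: dst [4B, align 4] → 76
@76: seq [4B, align 4] → 80
@80: flags [4B, align 4] → 84
@84: proto [4B, align 4] → 88
@88: window [2B, align 2] → 90
+6 tail pad (align 8)
size 96, align 8
104 − 96 = 8

8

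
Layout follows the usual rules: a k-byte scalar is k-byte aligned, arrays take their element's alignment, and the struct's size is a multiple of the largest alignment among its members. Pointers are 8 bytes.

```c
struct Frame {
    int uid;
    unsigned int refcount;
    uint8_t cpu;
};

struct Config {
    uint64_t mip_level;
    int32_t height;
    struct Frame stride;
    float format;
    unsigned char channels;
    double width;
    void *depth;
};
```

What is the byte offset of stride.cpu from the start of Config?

Frame: @0: uid [4B, align 4] → 4; @4: refcount [4B, align 4] → 8; @8: cpu [1B, align 1] → 9; +3 tail pad (align 4); size 12, align 4
@0: mip_level [8B, align 8] → 8
@8: height [4B, align 4] → 12
@12: stride [12B, align 4] → 24
within Frame: cpu at 8
12 + 8 = 20

20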